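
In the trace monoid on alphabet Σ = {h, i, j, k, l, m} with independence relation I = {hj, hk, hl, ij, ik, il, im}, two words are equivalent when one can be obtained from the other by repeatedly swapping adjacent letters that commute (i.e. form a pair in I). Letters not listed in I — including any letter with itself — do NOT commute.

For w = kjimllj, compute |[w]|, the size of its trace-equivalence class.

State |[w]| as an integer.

7

#0=k has no predecessor
#1=j depends on [0:k]
#2=i has no predecessor
#3=m depends on [1:j]
#4=l depends on [3:m]
#5=l depends on [4:l]
#6=j depends on [5:l]
sources: [0:k, 2:i]
N(rest) = Σ N(rest − s) over sources s of rest; N(one piece) = 1:
  size 1 → [2]=1  [6]=1
  size 2 → [2,6]=2  [5,6]=1
  size 3 → [2,5,6]=3  [4,5,6]=1
  size 4 → [2,4,5,6]=4  [3,4,5,6]=1
  size 5 → [1,3,4,5,6]=1  [2,3,4,5,6]=5
  first=0(k) contributes 6
  first=2(i) contributes 1
|[w]| = 7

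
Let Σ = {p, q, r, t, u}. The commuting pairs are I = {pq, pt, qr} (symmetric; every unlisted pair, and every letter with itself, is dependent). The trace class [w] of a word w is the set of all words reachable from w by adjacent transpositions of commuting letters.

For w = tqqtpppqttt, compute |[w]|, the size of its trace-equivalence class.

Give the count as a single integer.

165

#0=t has no predecessor
#1=q depends on [0:t]
#2=q depends on [1:q]
#3=t depends on [2:q]
#4=p has no predecessor
#5=p depends on [4:p]
#6=p depends on [5:p]
#7=q depends on [3:t]
#8=t depends on [7:q]
#9=t depends on [8:t]
#10=t depends on [9:t]
sources: [0:t, 4:p]
N(rest) = Σ N(rest − s) over sources s of rest; N(one piece) = 1:
  size 1 → [6]=1  [10]=1
  size 2 → [5,6]=1  [6,10]=2  [9,10]=1
  size 3 → [4,5,6]=1  [5,6,10]=3  [6,9,10]=3  [8,9,10]=1
  size 4 → [4,5,6,10]=4  [5,6,9,10]=6  [6,8,9,10]=4  [7,8,9,10]=1
  size 5 → [3,7,8,9,10]=1  [4,5,6,9,10]=10  [5,6,8,9,10]=10  [6,7,8,9,10]=5
  size 6 → [2,3,7,8,9,10]=1  [3,6,7,8,9,10]=6  [4,5,6,8,9,10]=20  [5,6,7,8,9,10]=15
  size 7 → [1,2,3,7,8,9,10]=1  [2,3,6,7,8,9,10]=7  [3,5,6,7,8,9,10]=21  [4,5,6,7,8,9,10]=35
  size 8 → [0,1,2,3,7,8,9,10]=1  [1,2,3,6,7,8,9,10]=8  [2,3,5,6,7,8,9,10]=28  [3,4,5,6,7,8,9,10]=56
  size 9 → [0,1,2,3,6,7,8,9,10]=9  [1,2,3,5,6,7,8,9,10]=36  [2,3,4,5,6,7,8,9,10]=84
  first=0(t) contributes 120
  first=4(p) contributes 45
|[w]| = 165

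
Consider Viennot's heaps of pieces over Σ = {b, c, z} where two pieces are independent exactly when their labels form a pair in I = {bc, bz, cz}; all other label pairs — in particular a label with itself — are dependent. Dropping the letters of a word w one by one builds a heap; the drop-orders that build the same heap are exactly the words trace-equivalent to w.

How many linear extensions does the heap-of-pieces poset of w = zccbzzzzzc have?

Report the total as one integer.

0(z) covers ∅
1(c) covers ∅
2(c) covers 1:c
3(b) covers ∅
4(z) covers 0:z
5(z) covers 4:z
6(z) covers 5:z
7(z) covers 6:z
8(z) covers 7:z
9(c) covers 2:c
floor of heap: 0:z, 1:c, 3:b
completions by unplaced set U, small U first (add the entries for U minus each lowest piece of U):
  |U|=1: {3}:1  {8}:1  {9}:1
  |U|=2: {2,9}:1  {3,8}:2  {3,9}:2  {7,8}:1  {8,9}:2
  |U|=3: {1,2,9}:1  {2,3,9}:3  {2,8,9}:3  {3,7,8}:3  {3,8,9}:6  {6,7,8}:1  {7,8,9}:3
  |U|=4: {1,2,3,9}:4  {1,2,8,9}:4  {2,3,8,9}:12  {2,7,8,9}:6  {3,6,7,8}:4  {3,7,8,9}:12  {5,6,7,8}:1  {6,7,8,9}:4
  |U|=5: {1,2,3,8,9}:20  {1,2,7,8,9}:10  {2,3,7,8,9}:30  {2,6,7,8,9}:10  {3,5,6,7,8}:5  {3,6,7,8,9}:20  {4,5,6,7,8}:1  {5,6,7,8,9}:5
  |U|=6: {0,4,5,6,7,8}:1  {1,2,3,7,8,9}:60  {1,2,6,7,8,9}:20  {2,3,6,7,8,9}:60  {2,5,6,7,8,9}:15  {3,4,5,6,7,8}:6  {3,5,6,7,8,9}:30  {4,5,6,7,8,9}:6
  |U|=7: {0,3,4,5,6,7,8}:7  {0,4,5,6,7,8,9}:7  {1,2,3,6,7,8,9}:140  {1,2,5,6,7,8,9}:35  {2,3,5,6,7,8,9}:105  {2,4,5,6,7,8,9}:21  {3,4,5,6,7,8,9}:42
  |U|=8: {0,2,4,5,6,7,8,9}:28  {0,3,4,5,6,7,8,9}:56  {1,2,3,5,6,7,8,9}:280  {1,2,4,5,6,7,8,9}:56  {2,3,4,5,6,7,8,9}:168
  start at 0(z): 504
  start at 1(c): 252
  start at 3(b): 84
sum over floor = 840

840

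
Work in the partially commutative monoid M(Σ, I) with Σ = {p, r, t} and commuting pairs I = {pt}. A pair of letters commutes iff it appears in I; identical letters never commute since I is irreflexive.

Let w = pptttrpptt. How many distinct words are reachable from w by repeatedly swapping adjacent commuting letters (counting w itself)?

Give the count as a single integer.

60

piece 0:p — minimal
piece 1:p rests on {0:p}
piece 2:t — minimal
piece 3:t rests on {2:t}
piece 4:t rests on {3:t}
piece 5:r rests on {1:p, 4:t}
piece 6:p rests on {5:r}
piece 7:p rests on {6:p}
piece 8:t rests on {5:r}
piece 9:t rests on {8:t}
minimal pieces: {0:p, 2:t}
ways to finish when only these pieces remain (= sum over removing one remaining piece with nothing left below it):
  1 left: {7}→1  {9}→1
  2 left: {6,7}→1  {7,9}→2  {8,9}→1
  3 left: {6,7,9}→3  {7,8,9}→3
  4 left: {6,7,8,9}→6
  5 left: {5,6,7,8,9}→6
  6 left: {1,5,6,7,8,9}→6  {4,5,6,7,8,9}→6
  7 left: {0,1,5,6,7,8,9}→6  {1,4,5,6,7,8,9}→12  {3,4,5,6,7,8,9}→6
  8 left: {0,1,4,5,6,7,8,9}→18  {1,3,4,5,6,7,8,9}→18  {2,3,4,5,6,7,8,9}→6
  placing 0:p first → 24 extensions
  placing 2:t first → 36 extensions
total linear extensions = 60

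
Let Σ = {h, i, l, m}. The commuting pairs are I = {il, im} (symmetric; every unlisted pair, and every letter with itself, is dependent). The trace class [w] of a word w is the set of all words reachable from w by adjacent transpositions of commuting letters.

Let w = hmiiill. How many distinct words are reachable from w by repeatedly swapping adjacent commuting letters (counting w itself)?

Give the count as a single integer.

0(h) covers ∅
1(m) covers 0:h
2(i) covers 0:h
3(i) covers 2:i
4(i) covers 3:i
5(l) covers 1:m
6(l) covers 5:l
floor of heap: 0:h
completions by unplaced set U, small U first (add the entries for U minus each lowest piece of U):
  |U|=1: {4}:1  {6}:1
  |U|=2: {3,4}:1  {4,6}:2  {5,6}:1
  |U|=3: {1,5,6}:1  {2,3,4}:1  {3,4,6}:3  {4,5,6}:3
  |U|=4: {1,4,5,6}:4  {2,3,4,6}:4  {3,4,5,6}:6
  |U|=5: {1,3,4,5,6}:10  {2,3,4,5,6}:10
  start at 0(h): 20

20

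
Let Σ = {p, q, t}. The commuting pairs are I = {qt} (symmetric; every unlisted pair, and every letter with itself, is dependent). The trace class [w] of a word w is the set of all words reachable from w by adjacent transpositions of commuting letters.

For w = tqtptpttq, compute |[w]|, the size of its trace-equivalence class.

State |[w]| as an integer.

9

0(t) covers ∅
1(q) covers ∅
2(t) covers 0:t
3(p) covers 1:q, 2:t
4(t) covers 3:p
5(p) covers 4:t
6(t) covers 5:p
7(t) covers 6:t
8(q) covers 5:p
floor of heap: 0:t, 1:q
completions by unplaced set U, small U first (add the entries for U minus each lowest piece of U):
  |U|=1: {7}:1  {8}:1
  |U|=2: {6,7}:1  {7,8}:2
  |U|=3: {6,7,8}:3
  |U|=4: {5,6,7,8}:3
  |U|=5: {4,5,6,7,8}:3
  |U|=6: {3,4,5,6,7,8}:3
  |U|=7: {1,3,4,5,6,7,8}:3  {2,3,4,5,6,7,8}:3
  start at 0(t): 6
  start at 1(q): 3
sum over floor = 9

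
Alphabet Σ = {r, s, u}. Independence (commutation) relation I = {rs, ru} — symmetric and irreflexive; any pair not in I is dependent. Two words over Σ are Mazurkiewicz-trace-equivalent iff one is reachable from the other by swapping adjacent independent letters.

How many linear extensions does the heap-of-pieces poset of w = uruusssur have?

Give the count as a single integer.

36

#0=u has no predecessor
#1=r has no predecessor
#2=u depends on [0:u]
#3=u depends on [2:u]
#4=s depends on [3:u]
#5=s depends on [4:s]
#6=s depends on [5:s]
#7=u depends on [6:s]
#8=r depends on [1:r]
sources: [0:u, 1:r]
N(rest) = Σ N(rest − s) over sources s of rest; N(one piece) = 1:
  size 1 → [7]=1  [8]=1
  size 2 → [1,8]=1  [6,7]=1  [7,8]=2
  size 3 → [1,7,8]=3  [5,6,7]=1  [6,7,8]=3
  size 4 → [1,6,7,8]=6  [4,5,6,7]=1  [5,6,7,8]=4
  size 5 → [1,5,6,7,8]=10  [3,4,5,6,7]=1  [4,5,6,7,8]=5
  size 6 → [1,4,5,6,7,8]=15  [2,3,4,5,6,7]=1  [3,4,5,6,7,8]=6
  size 7 → [0,2,3,4,5,6,7]=1  [1,3,4,5,6,7,8]=21  [2,3,4,5,6,7,8]=7
  first=0(u) contributes 28
  first=1(r) contributes 8
|[w]| = 36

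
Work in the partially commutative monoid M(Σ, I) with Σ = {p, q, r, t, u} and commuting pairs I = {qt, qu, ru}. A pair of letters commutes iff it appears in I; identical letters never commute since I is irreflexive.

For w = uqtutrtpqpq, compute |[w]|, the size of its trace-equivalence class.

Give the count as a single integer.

5

0(u) covers ∅
1(q) covers ∅
2(t) covers 0:u
3(u) covers 2:t
4(t) covers 3:u
5(r) covers 1:q, 4:t
6(t) covers 5:r
7(p) covers 6:t
8(q) covers 7:p
9(p) covers 8:q
10(q) covers 9:p
floor of heap: 0:u, 1:q
completions by unplaced set U, small U first (add the entries for U minus each lowest piece of U):
  |U|=1: {10}:1
  |U|=2: {9,10}:1
  |U|=3: {8,9,10}:1
  |U|=4: {7,8,9,10}:1
  |U|=5: {6,7,8,9,10}:1
  |U|=6: {5,6,7,8,9,10}:1
  |U|=7: {1,5,6,7,8,9,10}:1  {4,5,6,7,8,9,10}:1
  |U|=8: {1,4,5,6,7,8,9,10}:2  {3,4,5,6,7,8,9,10}:1
  |U|=9: {1,3,4,5,6,7,8,9,10}:3  {2,3,4,5,6,7,8,9,10}:1
  start at 0(u): 4
  start at 1(q): 1
sum over floor = 5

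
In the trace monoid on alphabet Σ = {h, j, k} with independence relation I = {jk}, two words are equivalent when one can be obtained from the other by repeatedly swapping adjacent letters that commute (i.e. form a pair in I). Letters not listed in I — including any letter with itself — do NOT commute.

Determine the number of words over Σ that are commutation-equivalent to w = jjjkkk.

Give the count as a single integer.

piece 0:j — minimal
piece 1:j rests on {0:j}
piece 2:j rests on {1:j}
piece 3:k — minimal
piece 4:k rests on {3:k}
piece 5:k rests on {4:k}
minimal pieces: {0:j, 3:k}
ways to finish when only these pieces remain (= sum over removing one remaining piece with nothing left below it):
  1 left: {2}→1  {5}→1
  2 left: {1,2}→1  {2,5}→2  {4,5}→1
  3 left: {0,1,2}→1  {1,2,5}→3  {2,4,5}→3  {3,4,5}→1
  4 left: {0,1,2,5}→4  {1,2,4,5}→6  {2,3,4,5}→4
  placing 0:j first → 10 extensions
  placing 3:k first → 10 extensions
total linear extensions = 20

20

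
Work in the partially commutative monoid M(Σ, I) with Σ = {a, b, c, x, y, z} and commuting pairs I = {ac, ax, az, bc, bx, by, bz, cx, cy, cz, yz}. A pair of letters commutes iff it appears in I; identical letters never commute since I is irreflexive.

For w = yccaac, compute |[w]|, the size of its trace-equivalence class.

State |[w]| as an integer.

#0=y has no predecessor
#1=c has no predecessor
#2=c depends on [1:c]
#3=a depends on [0:y]
#4=a depends on [3:a]
#5=c depends on [2:c]
sources: [0:y, 1:c]
N(rest) = Σ N(rest − s) over sources s of rest; N(one piece) = 1:
  size 1 → [4]=1  [5]=1
  size 2 → [2,5]=1  [3,4]=1  [4,5]=2
  size 3 → [0,3,4]=1  [1,2,5]=1  [2,4,5]=3  [3,4,5]=3
  size 4 → [0,3,4,5]=4  [1,2,4,5]=4  [2,3,4,5]=6
  first=0(y) contributes 10
  first=1(c) contributes 10
|[w]| = 20

20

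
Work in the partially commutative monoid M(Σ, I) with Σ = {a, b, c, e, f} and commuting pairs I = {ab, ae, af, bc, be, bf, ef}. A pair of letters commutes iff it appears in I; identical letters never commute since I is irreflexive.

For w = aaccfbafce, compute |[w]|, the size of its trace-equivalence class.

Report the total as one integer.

0(a) covers ∅
1(a) covers 0:a
2(c) covers 1:a
3(c) covers 2:c
4(f) covers 3:c
5(b) covers ∅
6(a) covers 3:c
7(f) covers 4:f
8(c) covers 6:a, 7:f
9(e) covers 8:c
floor of heap: 0:a, 5:b
completions by unplaced set U, small U first (add the entries for U minus each lowest piece of U):
  |U|=1: {5}:1  {9}:1
  |U|=2: {5,9}:2  {8,9}:1
  |U|=3: {5,8,9}:3  {6,8,9}:1  {7,8,9}:1
  |U|=4: {4,7,8,9}:1  {5,6,8,9}:4  {5,7,8,9}:4  {6,7,8,9}:2
  |U|=5: {4,5,7,8,9}:5  {4,6,7,8,9}:3  {5,6,7,8,9}:10
  |U|=6: {3,4,6,7,8,9}:3  {4,5,6,7,8,9}:18
  |U|=7: {2,3,4,6,7,8,9}:3  {3,4,5,6,7,8,9}:21
  |U|=8: {1,2,3,4,6,7,8,9}:3  {2,3,4,5,6,7,8,9}:24
  start at 0(a): 27
  start at 5(b): 3
sum over floor = 30

30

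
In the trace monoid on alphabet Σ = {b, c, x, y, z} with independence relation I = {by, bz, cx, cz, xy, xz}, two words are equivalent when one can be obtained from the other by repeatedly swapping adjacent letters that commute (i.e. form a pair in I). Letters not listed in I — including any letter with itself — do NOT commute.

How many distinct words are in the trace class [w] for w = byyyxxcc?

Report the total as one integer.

0(b) covers ∅
1(y) covers ∅
2(y) covers 1:y
3(y) covers 2:y
4(x) covers 0:b
5(x) covers 4:x
6(c) covers 0:b, 3:y
7(c) covers 6:c
floor of heap: 0:b, 1:y
completions by unplaced set U, small U first (add the entries for U minus each lowest piece of U):
  |U|=1: {5}:1  {7}:1
  |U|=2: {4,5}:1  {5,7}:2  {6,7}:1
  |U|=3: {3,6,7}:1  {4,5,7}:3  {5,6,7}:3
  |U|=4: {2,3,6,7}:1  {3,5,6,7}:4  {4,5,6,7}:6
  |U|=5: {0,4,5,6,7}:6  {1,2,3,6,7}:1  {2,3,5,6,7}:5  {3,4,5,6,7}:10
  |U|=6: {0,3,4,5,6,7}:16  {1,2,3,5,6,7}:6  {2,3,4,5,6,7}:15
  start at 0(b): 21
  start at 1(y): 31
sum over floor = 52

52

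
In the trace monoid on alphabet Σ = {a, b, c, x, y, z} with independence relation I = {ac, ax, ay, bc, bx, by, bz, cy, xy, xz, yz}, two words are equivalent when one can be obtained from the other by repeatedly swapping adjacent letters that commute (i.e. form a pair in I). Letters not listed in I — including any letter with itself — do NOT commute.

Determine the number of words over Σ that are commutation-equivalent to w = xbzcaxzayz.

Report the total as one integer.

740

drop 0:x onto floor
drop 1:b onto floor
drop 2:z onto floor
drop 3:c onto {0:x, 2:z}
drop 4:a onto {1:b, 2:z}
drop 5:x onto {3:c}
drop 6:z onto {3:c, 4:a}
drop 7:a onto {6:z}
drop 8:y onto floor
drop 9:z onto {7:a}
ground layer = {0:x, 1:b, 2:z, 8:y}
drop-orders for the pieces not yet dropped (sum over which currently-grounded one goes next):
  1 to go: {5} 1  {8} 1  {9} 1
  2 to go: {5,8} 2  {5,9} 2  {7,9} 1  {8,9} 2
  3 to go: {5,7,9} 3  {5,8,9} 6  {6,7,9} 1  {7,8,9} 3
  4 to go: {4,6,7,9} 1  {5,6,7,9} 4  {5,7,8,9} 12  {6,7,8,9} 4
  5 to go: {1,4,6,7,9} 1  {3,5,6,7,9} 4  {4,5,6,7,9} 5  {4,6,7,8,9} 5  {5,6,7,8,9} 20
  6 to go: {0,3,5,6,7,9} 4  {1,4,5,6,7,9} 6  {1,4,6,7,8,9} 6  {3,4,5,6,7,9} 9  {3,5,6,7,8,9} 24  {4,5,6,7,8,9} 30
  7 to go: {0,3,4,5,6,7,9} 13  {0,3,5,6,7,8,9} 28  {1,3,4,5,6,7,9} 15  {1,4,5,6,7,8,9} 42  {2,3,4,5,6,7,9} 9  {3,4,5,6,7,8,9} 63
  8 to go: {0,1,3,4,5,6,7,9} 28  {0,2,3,4,5,6,7,9} 22  {0,3,4,5,6,7,8,9} 104  {1,2,3,4,5,6,7,9} 24  {1,3,4,5,6,7,8,9} 120  {2,3,4,5,6,7,8,9} 72
  if 0:x drops first: 216 orders
  if 1:b drops first: 198 orders
  if 2:z drops first: 252 orders
  if 8:y drops first: 74 orders
heap linearizations: 740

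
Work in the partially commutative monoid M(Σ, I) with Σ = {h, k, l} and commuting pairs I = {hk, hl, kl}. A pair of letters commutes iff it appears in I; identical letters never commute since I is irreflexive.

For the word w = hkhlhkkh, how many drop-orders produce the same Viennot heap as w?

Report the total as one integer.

280

drop 0:h onto floor
drop 1:k onto floor
drop 2:h onto {0:h}
drop 3:l onto floor
drop 4:h onto {2:h}
drop 5:k onto {1:k}
drop 6:k onto {5:k}
drop 7:h onto {4:h}
ground layer = {0:h, 1:k, 3:l}
drop-orders for the pieces not yet dropped (sum over which currently-grounded one goes next):
  1 to go: {3} 1  {6} 1  {7} 1
  2 to go: {3,6} 2  {3,7} 2  {4,7} 1  {5,6} 1  {6,7} 2
  3 to go: {1,5,6} 1  {2,4,7} 1  {3,4,7} 3  {3,5,6} 3  {3,6,7} 6  {4,6,7} 3  {5,6,7} 3
  4 to go: {0,2,4,7} 1  {1,3,5,6} 4  {1,5,6,7} 4  {2,3,4,7} 4  {2,4,6,7} 4  {3,4,6,7} 12  {3,5,6,7} 12  {4,5,6,7} 6
  5 to go: {0,2,3,4,7} 5  {0,2,4,6,7} 5  {1,3,5,6,7} 20  {1,4,5,6,7} 10  {2,3,4,6,7} 20  {2,4,5,6,7} 10  {3,4,5,6,7} 30
  6 to go: {0,2,3,4,6,7} 30  {0,2,4,5,6,7} 15  {1,2,4,5,6,7} 20  {1,3,4,5,6,7} 60  {2,3,4,5,6,7} 60
  if 0:h drops first: 140 orders
  if 1:k drops first: 105 orders
  if 3:l drops first: 35 orders
heap linearizations: 280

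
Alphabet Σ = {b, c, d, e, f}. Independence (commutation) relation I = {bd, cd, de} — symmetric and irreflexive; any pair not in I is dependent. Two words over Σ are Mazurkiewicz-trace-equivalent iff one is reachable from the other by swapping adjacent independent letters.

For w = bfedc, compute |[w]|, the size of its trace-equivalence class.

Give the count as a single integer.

3

piece 0:b — minimal
piece 1:f rests on {0:b}
piece 2:e rests on {1:f}
piece 3:d rests on {1:f}
piece 4:c rests on {2:e}
minimal pieces: {0:b}
ways to finish when only these pieces remain (= sum over removing one remaining piece with nothing left below it):
  1 left: {3}→1  {4}→1
  2 left: {2,4}→1  {3,4}→2
  3 left: {2,3,4}→3
  placing 0:b first → 3 extensions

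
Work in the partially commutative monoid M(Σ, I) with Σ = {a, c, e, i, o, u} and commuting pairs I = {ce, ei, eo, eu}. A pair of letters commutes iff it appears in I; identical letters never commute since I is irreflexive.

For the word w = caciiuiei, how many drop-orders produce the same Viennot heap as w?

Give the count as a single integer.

0(c) covers ∅
1(a) covers 0:c
2(c) covers 1:a
3(i) covers 2:c
4(i) covers 3:i
5(u) covers 4:i
6(i) covers 5:u
7(e) covers 1:a
8(i) covers 6:i
floor of heap: 0:c
completions by unplaced set U, small U first (add the entries for U minus each lowest piece of U):
  |U|=1: {7}:1  {8}:1
  |U|=2: {6,8}:1  {7,8}:2
  |U|=3: {5,6,8}:1  {6,7,8}:3
  |U|=4: {4,5,6,8}:1  {5,6,7,8}:4
  |U|=5: {3,4,5,6,8}:1  {4,5,6,7,8}:5
  |U|=6: {2,3,4,5,6,8}:1  {3,4,5,6,7,8}:6
  |U|=7: {2,3,4,5,6,7,8}:7
  start at 0(c): 7

7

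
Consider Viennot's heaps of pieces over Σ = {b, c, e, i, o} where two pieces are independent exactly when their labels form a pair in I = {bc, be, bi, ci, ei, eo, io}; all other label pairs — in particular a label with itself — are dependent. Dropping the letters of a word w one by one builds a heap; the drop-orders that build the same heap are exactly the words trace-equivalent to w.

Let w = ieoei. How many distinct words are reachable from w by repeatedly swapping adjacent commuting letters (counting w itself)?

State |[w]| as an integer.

30

0(i) covers ∅
1(e) covers ∅
2(o) covers ∅
3(e) covers 1:e
4(i) covers 0:i
floor of heap: 0:i, 1:e, 2:o
completions by unplaced set U, small U first (add the entries for U minus each lowest piece of U):
  |U|=1: {2}:1  {3}:1  {4}:1
  |U|=2: {0,4}:1  {1,3}:1  {2,3}:2  {2,4}:2  {3,4}:2
  |U|=3: {0,2,4}:3  {0,3,4}:3  {1,2,3}:3  {1,3,4}:3  {2,3,4}:6
  start at 0(i): 12
  start at 1(e): 12
  start at 2(o): 6
sum over floor = 30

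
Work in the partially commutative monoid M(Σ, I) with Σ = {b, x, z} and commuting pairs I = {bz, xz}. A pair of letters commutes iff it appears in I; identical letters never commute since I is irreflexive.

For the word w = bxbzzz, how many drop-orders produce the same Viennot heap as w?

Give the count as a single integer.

20

#0=b has no predecessor
#1=x depends on [0:b]
#2=b depends on [1:x]
#3=z has no predecessor
#4=z depends on [3:z]
#5=z depends on [4:z]
sources: [0:b, 3:z]
N(rest) = Σ N(rest − s) over sources s of rest; N(one piece) = 1:
  size 1 → [2]=1  [5]=1
  size 2 → [1,2]=1  [2,5]=2  [4,5]=1
  size 3 → [0,1,2]=1  [1,2,5]=3  [2,4,5]=3  [3,4,5]=1
  size 4 → [0,1,2,5]=4  [1,2,4,5]=6  [2,3,4,5]=4
  first=0(b) contributes 10
  first=3(z) contributes 10
|[w]| = 20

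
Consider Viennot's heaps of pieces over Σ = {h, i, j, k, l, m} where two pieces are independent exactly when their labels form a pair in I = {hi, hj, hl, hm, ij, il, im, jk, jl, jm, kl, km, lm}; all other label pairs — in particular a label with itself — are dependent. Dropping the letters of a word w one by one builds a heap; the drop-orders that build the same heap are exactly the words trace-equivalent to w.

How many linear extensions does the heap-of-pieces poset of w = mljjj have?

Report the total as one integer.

#0=m has no predecessor
#1=l has no predecessor
#2=j has no predecessor
#3=j depends on [2:j]
#4=j depends on [3:j]
sources: [0:m, 1:l, 2:j]
N(rest) = Σ N(rest − s) over sources s of rest; N(one piece) = 1:
  size 1 → [0]=1  [1]=1  [4]=1
  size 2 → [0,1]=2  [0,4]=2  [1,4]=2  [3,4]=1
  size 3 → [0,1,4]=6  [0,3,4]=3  [1,3,4]=3  [2,3,4]=1
  first=0(m) contributes 4
  first=1(l) contributes 4
  first=2(j) contributes 12
|[w]| = 20

20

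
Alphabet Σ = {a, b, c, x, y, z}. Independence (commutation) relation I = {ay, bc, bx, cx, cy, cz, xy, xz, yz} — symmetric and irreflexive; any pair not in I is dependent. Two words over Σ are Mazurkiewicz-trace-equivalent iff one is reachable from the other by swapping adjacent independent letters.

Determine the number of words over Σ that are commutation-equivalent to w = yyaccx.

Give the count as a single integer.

45

#0=y has no predecessor
#1=y depends on [0:y]
#2=a has no predecessor
#3=c depends on [2:a]
#4=c depends on [3:c]
#5=x depends on [2:a]
sources: [0:y, 2:a]
N(rest) = Σ N(rest − s) over sources s of rest; N(one piece) = 1:
  size 1 → [1]=1  [4]=1  [5]=1
  size 2 → [0,1]=1  [1,4]=2  [1,5]=2  [3,4]=1  [4,5]=2
  size 3 → [0,1,4]=3  [0,1,5]=3  [1,3,4]=3  [1,4,5]=6  [3,4,5]=3
  size 4 → [0,1,3,4]=6  [0,1,4,5]=12  [1,3,4,5]=12  [2,3,4,5]=3
  first=0(y) contributes 15
  first=2(a) contributes 30
|[w]| = 45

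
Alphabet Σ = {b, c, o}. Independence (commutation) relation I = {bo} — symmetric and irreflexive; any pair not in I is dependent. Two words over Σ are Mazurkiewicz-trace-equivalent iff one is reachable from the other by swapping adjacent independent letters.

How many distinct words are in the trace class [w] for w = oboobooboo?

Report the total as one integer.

piece 0:o — minimal
piece 1:b — minimal
piece 2:o rests on {0:o}
piece 3:o rests on {2:o}
piece 4:b rests on {1:b}
piece 5:o rests on {3:o}
piece 6:o rests on {5:o}
piece 7:b rests on {4:b}
piece 8:o rests on {6:o}
piece 9:o rests on {8:o}
minimal pieces: {0:o, 1:b}
ways to finish when only these pieces remain (= sum over removing one remaining piece with nothing left below it):
  1 left: {7}→1  {9}→1
  2 left: {4,7}→1  {7,9}→2  {8,9}→1
  3 left: {1,4,7}→1  {4,7,9}→3  {6,8,9}→1  {7,8,9}→3
  4 left: {1,4,7,9}→4  {4,7,8,9}→6  {5,6,8,9}→1  {6,7,8,9}→4
  5 left: {1,4,7,8,9}→10  {3,5,6,8,9}→1  {4,6,7,8,9}→10  {5,6,7,8,9}→5
  6 left: {1,4,6,7,8,9}→20  {2,3,5,6,8,9}→1  {3,5,6,7,8,9}→6  {4,5,6,7,8,9}→15
  7 left: {0,2,3,5,6,8,9}→1  {1,4,5,6,7,8,9}→35  {2,3,5,6,7,8,9}→7  {3,4,5,6,7,8,9}→21
  8 left: {0,2,3,5,6,7,8,9}→8  {1,3,4,5,6,7,8,9}→56  {2,3,4,5,6,7,8,9}→28
  placing 0:o first → 84 extensions
  placing 1:b first → 36 extensions
total linear extensions = 120

120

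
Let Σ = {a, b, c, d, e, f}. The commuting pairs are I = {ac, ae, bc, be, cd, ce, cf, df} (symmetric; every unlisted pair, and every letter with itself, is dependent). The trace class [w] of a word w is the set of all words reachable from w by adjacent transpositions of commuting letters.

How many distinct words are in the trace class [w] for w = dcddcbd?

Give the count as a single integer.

piece 0:d — minimal
piece 1:c — minimal
piece 2:d rests on {0:d}
piece 3:d rests on {2:d}
piece 4:c rests on {1:c}
piece 5:b rests on {3:d}
piece 6:d rests on {5:b}
minimal pieces: {0:d, 1:c}
ways to finish when only these pieces remain (= sum over removing one remaining piece with nothing left below it):
  1 left: {4}→1  {6}→1
  2 left: {1,4}→1  {4,6}→2  {5,6}→1
  3 left: {1,4,6}→3  {3,5,6}→1  {4,5,6}→3
  4 left: {1,4,5,6}→6  {2,3,5,6}→1  {3,4,5,6}→4
  5 left: {0,2,3,5,6}→1  {1,3,4,5,6}→10  {2,3,4,5,6}→5
  placing 0:d first → 15 extensions
  placing 1:c first → 6 extensions
total linear extensions = 21

21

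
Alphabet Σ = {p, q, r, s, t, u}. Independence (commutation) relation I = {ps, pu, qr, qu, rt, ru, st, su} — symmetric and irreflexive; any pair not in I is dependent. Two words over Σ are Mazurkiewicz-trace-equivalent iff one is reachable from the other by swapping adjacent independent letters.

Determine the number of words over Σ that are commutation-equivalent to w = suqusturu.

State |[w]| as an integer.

81

#0=s has no predecessor
#1=u has no predecessor
#2=q depends on [0:s]
#3=u depends on [1:u]
#4=s depends on [2:q]
#5=t depends on [2:q, 3:u]
#6=u depends on [5:t]
#7=r depends on [4:s]
#8=u depends on [6:u]
sources: [0:s, 1:u]
N(rest) = Σ N(rest − s) over sources s of rest; N(one piece) = 1:
  size 1 → [7]=1  [8]=1
  size 2 → [4,7]=1  [6,8]=1  [7,8]=2
  size 3 → [4,7,8]=3  [5,6,8]=1  [6,7,8]=3
  size 4 → [3,5,6,8]=1  [4,6,7,8]=6  [5,6,7,8]=4
  size 5 → [1,3,5,6,8]=1  [3,5,6,7,8]=5  [4,5,6,7,8]=10
  size 6 → [1,3,5,6,7,8]=6  [2,4,5,6,7,8]=10  [3,4,5,6,7,8]=15
  size 7 → [0,2,4,5,6,7,8]=10  [1,3,4,5,6,7,8]=21  [2,3,4,5,6,7,8]=25
  first=0(s) contributes 46
  first=1(u) contributes 35
|[w]| = 81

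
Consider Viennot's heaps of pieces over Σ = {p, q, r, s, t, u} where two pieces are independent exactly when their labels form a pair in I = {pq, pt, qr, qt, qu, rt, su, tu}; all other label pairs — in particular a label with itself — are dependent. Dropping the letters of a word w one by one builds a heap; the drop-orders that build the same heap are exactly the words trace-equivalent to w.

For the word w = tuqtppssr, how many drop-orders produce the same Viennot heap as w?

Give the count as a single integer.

60

piece 0:t — minimal
piece 1:u — minimal
piece 2:q — minimal
piece 3:t rests on {0:t}
piece 4:p rests on {1:u}
piece 5:p rests on {4:p}
piece 6:s rests on {2:q, 3:t, 5:p}
piece 7:s rests on {6:s}
piece 8:r rests on {7:s}
minimal pieces: {0:t, 1:u, 2:q}
ways to finish when only these pieces remain (= sum over removing one remaining piece with nothing left below it):
  1 left: {8}→1
  2 left: {7,8}→1
  3 left: {6,7,8}→1
  4 left: {2,6,7,8}→1  {3,6,7,8}→1  {5,6,7,8}→1
  5 left: {0,3,6,7,8}→1  {2,3,6,7,8}→2  {2,5,6,7,8}→2  {3,5,6,7,8}→2  {4,5,6,7,8}→1
  6 left: {0,2,3,6,7,8}→3  {0,3,5,6,7,8}→3  {1,4,5,6,7,8}→1  {2,3,5,6,7,8}→6  {2,4,5,6,7,8}→3  {3,4,5,6,7,8}→3
  7 left: {0,2,3,5,6,7,8}→12  {0,3,4,5,6,7,8}→6  {1,2,4,5,6,7,8}→4  {1,3,4,5,6,7,8}→4  {2,3,4,5,6,7,8}→12
  placing 0:t first → 20 extensions
  placing 1:u first → 30 extensions
  placing 2:q first → 10 extensions
total linear extensions = 60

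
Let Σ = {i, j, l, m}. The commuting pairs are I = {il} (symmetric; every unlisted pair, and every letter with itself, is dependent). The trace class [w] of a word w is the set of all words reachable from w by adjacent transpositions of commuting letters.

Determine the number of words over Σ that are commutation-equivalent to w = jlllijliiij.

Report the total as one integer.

16

piece 0:j — minimal
piece 1:l rests on {0:j}
piece 2:l rests on {1:l}
piece 3:l rests on {2:l}
piece 4:i rests on {0:j}
piece 5:j rests on {3:l, 4:i}
piece 6:l rests on {5:j}
piece 7:i rests on {5:j}
piece 8:i rests on {7:i}
piece 9:i rests on {8:i}
piece 10:j rests on {6:l, 9:i}
minimal pieces: {0:j}
ways to finish when only these pieces remain (= sum over removing one remaining piece with nothing left below it):
  1 left: {10}→1
  2 left: {6,10}→1  {9,10}→1
  3 left: {6,9,10}→2  {8,9,10}→1
  4 left: {6,8,9,10}→3  {7,8,9,10}→1
  5 left: {6,7,8,9,10}→4
  6 left: {5,6,7,8,9,10}→4
  7 left: {3,5,6,7,8,9,10}→4  {4,5,6,7,8,9,10}→4
  8 left: {2,3,5,6,7,8,9,10}→4  {3,4,5,6,7,8,9,10}→8
  9 left: {1,2,3,5,6,7,8,9,10}→4  {2,3,4,5,6,7,8,9,10}→12
  placing 0:j first → 16 extensions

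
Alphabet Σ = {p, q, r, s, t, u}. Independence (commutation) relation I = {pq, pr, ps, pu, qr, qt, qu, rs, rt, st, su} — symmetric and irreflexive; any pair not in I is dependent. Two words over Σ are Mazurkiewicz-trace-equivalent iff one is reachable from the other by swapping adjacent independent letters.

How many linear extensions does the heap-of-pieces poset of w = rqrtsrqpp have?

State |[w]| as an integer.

1680

piece 0:r — minimal
piece 1:q — minimal
piece 2:r rests on {0:r}
piece 3:t — minimal
piece 4:s rests on {1:q}
piece 5:r rests on {2:r}
piece 6:q rests on {4:s}
piece 7:p rests on {3:t}
piece 8:p rests on {7:p}
minimal pieces: {0:r, 1:q, 3:t}
ways to finish when only these pieces remain (= sum over removing one remaining piece with nothing left below it):
  1 left: {5}→1  {6}→1  {8}→1
  2 left: {2,5}→1  {4,6}→1  {5,6}→2  {5,8}→2  {6,8}→2  {7,8}→1
  3 left: {0,2,5}→1  {1,4,6}→1  {2,5,6}→3  {2,5,8}→3  {3,7,8}→1  {4,5,6}→3  {4,6,8}→3  {5,6,8}→6  {5,7,8}→3  {6,7,8}→3
  4 left: {0,2,5,6}→4  {0,2,5,8}→4  {1,4,5,6}→4  {1,4,6,8}→4  {2,4,5,6}→6  {2,5,6,8}→12  {2,5,7,8}→6  {3,5,7,8}→4  {3,6,7,8}→4  {4,5,6,8}→12  {4,6,7,8}→6  {5,6,7,8}→12
  5 left: {0,2,4,5,6}→10  {0,2,5,6,8}→20  {0,2,5,7,8}→10  {1,2,4,5,6}→10  {1,4,5,6,8}→20  {1,4,6,7,8}→10  {2,3,5,7,8}→10  {2,4,5,6,8}→30  {2,5,6,7,8}→30  {3,4,6,7,8}→10  {3,5,6,7,8}→20  {4,5,6,7,8}→30
  6 left: {0,1,2,4,5,6}→20  {0,2,3,5,7,8}→20  {0,2,4,5,6,8}→60  {0,2,5,6,7,8}→60  {1,2,4,5,6,8}→60  {1,3,4,6,7,8}→20  {1,4,5,6,7,8}→60  {2,3,5,6,7,8}→60  {2,4,5,6,7,8}→90  {3,4,5,6,7,8}→60
  7 left: {0,1,2,4,5,6,8}→140  {0,2,3,5,6,7,8}→140  {0,2,4,5,6,7,8}→210  {1,2,4,5,6,7,8}→210  {1,3,4,5,6,7,8}→140  {2,3,4,5,6,7,8}→210
  placing 0:r first → 560 extensions
  placing 1:q first → 560 extensions
  placing 3:t first → 560 extensions
total linear extensions = 1680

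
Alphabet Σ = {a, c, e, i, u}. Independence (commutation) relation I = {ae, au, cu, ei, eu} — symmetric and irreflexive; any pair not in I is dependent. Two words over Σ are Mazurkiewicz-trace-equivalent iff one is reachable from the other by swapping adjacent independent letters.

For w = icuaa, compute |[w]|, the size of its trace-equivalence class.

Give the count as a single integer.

4

#0=i has no predecessor
#1=c depends on [0:i]
#2=u depends on [0:i]
#3=a depends on [1:c]
#4=a depends on [3:a]
sources: [0:i]
N(rest) = Σ N(rest − s) over sources s of rest; N(one piece) = 1:
  size 1 → [2]=1  [4]=1
  size 2 → [2,4]=2  [3,4]=1
  size 3 → [1,3,4]=1  [2,3,4]=3
  first=0(i) contributes 4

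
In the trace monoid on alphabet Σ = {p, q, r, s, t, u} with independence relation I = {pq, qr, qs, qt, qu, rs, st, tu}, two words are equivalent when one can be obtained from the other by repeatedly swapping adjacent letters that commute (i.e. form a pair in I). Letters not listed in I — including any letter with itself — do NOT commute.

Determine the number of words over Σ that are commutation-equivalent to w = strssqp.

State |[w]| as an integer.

70

drop 0:s onto floor
drop 1:t onto floor
drop 2:r onto {1:t}
drop 3:s onto {0:s}
drop 4:s onto {3:s}
drop 5:q onto floor
drop 6:p onto {2:r, 4:s}
ground layer = {0:s, 1:t, 5:q}
drop-orders for the pieces not yet dropped (sum over which currently-grounded one goes next):
  1 to go: {5} 1  {6} 1
  2 to go: {2,6} 1  {4,6} 1  {5,6} 2
  3 to go: {1,2,6} 1  {2,4,6} 2  {2,5,6} 3  {3,4,6} 1  {4,5,6} 3
  4 to go: {0,3,4,6} 1  {1,2,4,6} 3  {1,2,5,6} 4  {2,3,4,6} 3  {2,4,5,6} 8  {3,4,5,6} 4
  5 to go: {0,2,3,4,6} 4  {0,3,4,5,6} 5  {1,2,3,4,6} 6  {1,2,4,5,6} 15  {2,3,4,5,6} 15
  if 0:s drops first: 36 orders
  if 1:t drops first: 24 orders
  if 5:q drops first: 10 orders
heap linearizations: 70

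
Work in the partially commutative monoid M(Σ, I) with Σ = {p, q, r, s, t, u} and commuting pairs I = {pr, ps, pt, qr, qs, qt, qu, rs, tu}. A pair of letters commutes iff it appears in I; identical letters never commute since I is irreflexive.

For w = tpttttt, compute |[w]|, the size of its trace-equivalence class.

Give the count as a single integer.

7

#0=t has no predecessor
#1=p has no predecessor
#2=t depends on [0:t]
#3=t depends on [2:t]
#4=t depends on [3:t]
#5=t depends on [4:t]
#6=t depends on [5:t]
sources: [0:t, 1:p]
N(rest) = Σ N(rest − s) over sources s of rest; N(one piece) = 1:
  size 1 → [1]=1  [6]=1
  size 2 → [1,6]=2  [5,6]=1
  size 3 → [1,5,6]=3  [4,5,6]=1
  size 4 → [1,4,5,6]=4  [3,4,5,6]=1
  size 5 → [1,3,4,5,6]=5  [2,3,4,5,6]=1
  first=0(t) contributes 6
  first=1(p) contributes 1
|[w]| = 7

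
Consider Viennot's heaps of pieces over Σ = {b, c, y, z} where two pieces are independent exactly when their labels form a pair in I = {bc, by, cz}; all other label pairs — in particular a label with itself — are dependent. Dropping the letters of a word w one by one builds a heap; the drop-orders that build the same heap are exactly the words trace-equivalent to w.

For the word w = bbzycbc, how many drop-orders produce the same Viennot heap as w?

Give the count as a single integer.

drop 0:b onto floor
drop 1:b onto {0:b}
drop 2:z onto {1:b}
drop 3:y onto {2:z}
drop 4:c onto {3:y}
drop 5:b onto {2:z}
drop 6:c onto {4:c}
ground layer = {0:b}
drop-orders for the pieces not yet dropped (sum over which currently-grounded one goes next):
  1 to go: {5} 1  {6} 1
  2 to go: {4,6} 1  {5,6} 2
  3 to go: {3,4,6} 1  {4,5,6} 3
  4 to go: {3,4,5,6} 4
  5 to go: {2,3,4,5,6} 4
  if 0:b drops first: 4 orders

4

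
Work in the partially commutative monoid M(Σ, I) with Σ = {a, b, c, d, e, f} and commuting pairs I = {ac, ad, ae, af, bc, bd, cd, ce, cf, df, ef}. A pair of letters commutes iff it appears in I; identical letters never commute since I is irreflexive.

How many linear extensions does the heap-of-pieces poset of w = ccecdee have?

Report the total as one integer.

35

piece 0:c — minimal
piece 1:c rests on {0:c}
piece 2:e — minimal
piece 3:c rests on {1:c}
piece 4:d rests on {2:e}
piece 5:e rests on {4:d}
piece 6:e rests on {5:e}
minimal pieces: {0:c, 2:e}
ways to finish when only these pieces remain (= sum over removing one remaining piece with nothing left below it):
  1 left: {3}→1  {6}→1
  2 left: {1,3}→1  {3,6}→2  {5,6}→1
  3 left: {0,1,3}→1  {1,3,6}→3  {3,5,6}→3  {4,5,6}→1
  4 left: {0,1,3,6}→4  {1,3,5,6}→6  {2,4,5,6}→1  {3,4,5,6}→4
  5 left: {0,1,3,5,6}→10  {1,3,4,5,6}→10  {2,3,4,5,6}→5
  placing 0:c first → 15 extensions
  placing 2:e first → 20 extensions
total linear extensions = 35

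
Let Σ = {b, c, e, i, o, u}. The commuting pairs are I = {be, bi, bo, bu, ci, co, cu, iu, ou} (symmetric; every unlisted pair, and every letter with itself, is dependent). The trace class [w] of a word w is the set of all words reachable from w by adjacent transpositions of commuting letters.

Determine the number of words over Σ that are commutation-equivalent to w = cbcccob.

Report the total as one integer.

7

0(c) covers ∅
1(b) covers 0:c
2(c) covers 1:b
3(c) covers 2:c
4(c) covers 3:c
5(o) covers ∅
6(b) covers 4:c
floor of heap: 0:c, 5:o
completions by unplaced set U, small U first (add the entries for U minus each lowest piece of U):
  |U|=1: {5}:1  {6}:1
  |U|=2: {4,6}:1  {5,6}:2
  |U|=3: {3,4,6}:1  {4,5,6}:3
  |U|=4: {2,3,4,6}:1  {3,4,5,6}:4
  |U|=5: {1,2,3,4,6}:1  {2,3,4,5,6}:5
  start at 0(c): 6
  start at 5(o): 1
sum over floor = 7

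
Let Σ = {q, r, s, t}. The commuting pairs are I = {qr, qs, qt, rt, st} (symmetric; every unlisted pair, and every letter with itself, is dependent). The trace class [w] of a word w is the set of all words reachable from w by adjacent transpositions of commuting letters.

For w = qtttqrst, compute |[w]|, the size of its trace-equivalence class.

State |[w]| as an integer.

420

piece 0:q — minimal
piece 1:t — minimal
piece 2:t rests on {1:t}
piece 3:t rests on {2:t}
piece 4:q rests on {0:q}
piece 5:r — minimal
piece 6:s rests on {5:r}
piece 7:t rests on {3:t}
minimal pieces: {0:q, 1:t, 5:r}
ways to finish when only these pieces remain (= sum over removing one remaining piece with nothing left below it):
  1 left: {4}→1  {6}→1  {7}→1
  2 left: {0,4}→1  {3,7}→1  {4,6}→2  {4,7}→2  {5,6}→1  {6,7}→2
  3 left: {0,4,6}→3  {0,4,7}→3  {2,3,7}→1  {3,4,7}→3  {3,6,7}→3  {4,5,6}→3  {4,6,7}→6  {5,6,7}→3
  4 left: {0,3,4,7}→6  {0,4,5,6}→6  {0,4,6,7}→12  {1,2,3,7}→1  {2,3,4,7}→4  {2,3,6,7}→4  {3,4,6,7}→12  {3,5,6,7}→6  {4,5,6,7}→12
  5 left: {0,2,3,4,7}→10  {0,3,4,6,7}→30  {0,4,5,6,7}→30  {1,2,3,4,7}→5  {1,2,3,6,7}→5  {2,3,4,6,7}→20  {2,3,5,6,7}→10  {3,4,5,6,7}→30
  6 left: {0,1,2,3,4,7}→15  {0,2,3,4,6,7}→60  {0,3,4,5,6,7}→90  {1,2,3,4,6,7}→30  {1,2,3,5,6,7}→15  {2,3,4,5,6,7}→60
  placing 0:q first → 105 extensions
  placing 1:t first → 210 extensions
  placing 5:r first → 105 extensions
total linear extensions = 420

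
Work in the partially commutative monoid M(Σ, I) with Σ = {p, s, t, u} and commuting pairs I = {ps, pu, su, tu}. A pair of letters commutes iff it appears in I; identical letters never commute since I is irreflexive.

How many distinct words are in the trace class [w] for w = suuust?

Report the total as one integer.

drop 0:s onto floor
drop 1:u onto floor
drop 2:u onto {1:u}
drop 3:u onto {2:u}
drop 4:s onto {0:s}
drop 5:t onto {4:s}
ground layer = {0:s, 1:u}
drop-orders for the pieces not yet dropped (sum over which currently-grounded one goes next):
  1 to go: {3} 1  {5} 1
  2 to go: {2,3} 1  {3,5} 2  {4,5} 1
  3 to go: {0,4,5} 1  {1,2,3} 1  {2,3,5} 3  {3,4,5} 3
  4 to go: {0,3,4,5} 4  {1,2,3,5} 4  {2,3,4,5} 6
  if 0:s drops first: 10 orders
  if 1:u drops first: 10 orders
heap linearizations: 20

20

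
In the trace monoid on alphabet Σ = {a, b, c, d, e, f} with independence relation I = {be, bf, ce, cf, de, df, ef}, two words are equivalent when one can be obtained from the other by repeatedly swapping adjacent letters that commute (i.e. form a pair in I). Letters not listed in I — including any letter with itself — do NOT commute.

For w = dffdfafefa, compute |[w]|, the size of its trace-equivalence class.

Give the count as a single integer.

30

drop 0:d onto floor
drop 1:f onto floor
drop 2:f onto {1:f}
drop 3:d onto {0:d}
drop 4:f onto {2:f}
drop 5:a onto {3:d, 4:f}
drop 6:f onto {5:a}
drop 7:e onto {5:a}
drop 8:f onto {6:f}
drop 9:a onto {7:e, 8:f}
ground layer = {0:d, 1:f}
drop-orders for the pieces not yet dropped (sum over which currently-grounded one goes next):
  1 to go: {9} 1
  2 to go: {7,9} 1  {8,9} 1
  3 to go: {6,8,9} 1  {7,8,9} 2
  4 to go: {6,7,8,9} 3
  5 to go: {5,6,7,8,9} 3
  6 to go: {3,5,6,7,8,9} 3  {4,5,6,7,8,9} 3
  7 to go: {0,3,5,6,7,8,9} 3  {2,4,5,6,7,8,9} 3  {3,4,5,6,7,8,9} 6
  8 to go: {0,3,4,5,6,7,8,9} 9  {1,2,4,5,6,7,8,9} 3  {2,3,4,5,6,7,8,9} 9
  if 0:d drops first: 12 orders
  if 1:f drops first: 18 orders
heap linearizations: 30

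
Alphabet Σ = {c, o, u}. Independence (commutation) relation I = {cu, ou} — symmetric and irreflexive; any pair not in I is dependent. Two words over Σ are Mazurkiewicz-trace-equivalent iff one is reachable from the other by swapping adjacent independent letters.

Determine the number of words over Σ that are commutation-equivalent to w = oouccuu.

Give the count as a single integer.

0(o) covers ∅
1(o) covers 0:o
2(u) covers ∅
3(c) covers 1:o
4(c) covers 3:c
5(u) covers 2:u
6(u) covers 5:u
floor of heap: 0:o, 2:u
completions by unplaced set U, small U first (add the entries for U minus each lowest piece of U):
  |U|=1: {4}:1  {6}:1
  |U|=2: {3,4}:1  {4,6}:2  {5,6}:1
  |U|=3: {1,3,4}:1  {2,5,6}:1  {3,4,6}:3  {4,5,6}:3
  |U|=4: {0,1,3,4}:1  {1,3,4,6}:4  {2,4,5,6}:4  {3,4,5,6}:6
  |U|=5: {0,1,3,4,6}:5  {1,3,4,5,6}:10  {2,3,4,5,6}:10
  start at 0(o): 20
  start at 2(u): 15
sum over floor = 35

35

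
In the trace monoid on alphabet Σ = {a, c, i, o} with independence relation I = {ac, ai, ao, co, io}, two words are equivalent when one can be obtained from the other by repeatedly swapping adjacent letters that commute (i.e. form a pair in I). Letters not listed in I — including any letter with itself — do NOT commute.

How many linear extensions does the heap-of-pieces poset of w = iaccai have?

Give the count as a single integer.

0(i) covers ∅
1(a) covers ∅
2(c) covers 0:i
3(c) covers 2:c
4(a) covers 1:a
5(i) covers 3:c
floor of heap: 0:i, 1:a
completions by unplaced set U, small U first (add the entries for U minus each lowest piece of U):
  |U|=1: {4}:1  {5}:1
  |U|=2: {1,4}:1  {3,5}:1  {4,5}:2
  |U|=3: {1,4,5}:3  {2,3,5}:1  {3,4,5}:3
  |U|=4: {0,2,3,5}:1  {1,3,4,5}:6  {2,3,4,5}:4
  start at 0(i): 10
  start at 1(a): 5
sum over floor = 15

15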